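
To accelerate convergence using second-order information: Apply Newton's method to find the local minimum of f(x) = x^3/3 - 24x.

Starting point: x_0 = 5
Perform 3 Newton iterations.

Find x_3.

f(x) = x^3/3 - 24x
f'(x) = x^2 - 24, f''(x) = 2x
Newton update: x_{n+1} = x_n - (x_n^2 - 24)/(2*x_n)
Step 1: x_0 = 5, f'=1, f''=10, x_1 = 49/10
Step 2: x_1 = 49/10, f'=1/100, f''=49/5, x_2 = 4801/980
Step 3: x_2 = 4801/980, f'=1/960400, f''=4801/490, x_3 = 46099201/9409960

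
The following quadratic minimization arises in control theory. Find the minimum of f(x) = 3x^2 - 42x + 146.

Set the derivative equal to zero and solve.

f(x) = 3x^2 - 42x + 146
f'(x) = 6x + (-42) = 0
x = 42/6 = 7
f(7) = -1
Since f''(x) = 6 > 0, this is a minimum.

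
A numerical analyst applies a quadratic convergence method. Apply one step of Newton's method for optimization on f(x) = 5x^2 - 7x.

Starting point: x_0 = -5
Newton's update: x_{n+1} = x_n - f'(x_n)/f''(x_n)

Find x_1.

f(x) = 5x^2 - 7x
f'(x) = 10x + (-7), f''(x) = 10
Newton step: x_1 = x_0 - f'(x_0)/f''(x_0)
f'(-5) = -57
x_1 = -5 - -57/10 = 7/10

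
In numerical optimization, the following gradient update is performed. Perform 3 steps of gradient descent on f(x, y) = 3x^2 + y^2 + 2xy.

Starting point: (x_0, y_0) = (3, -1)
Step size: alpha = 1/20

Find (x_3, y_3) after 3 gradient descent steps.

f(x,y) = 3x^2 + y^2 + 2xy
grad_x = 6x + 2y, grad_y = 2y + 2x
Step 1: grad = (16, 4), (11/5, -6/5)
Step 2: grad = (54/5, 2), (83/50, -13/10)
Step 3: grad = (184/25, 18/25), (323/250, -167/125)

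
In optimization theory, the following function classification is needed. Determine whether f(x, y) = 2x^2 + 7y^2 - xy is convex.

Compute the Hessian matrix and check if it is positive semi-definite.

f(x,y) = 2x^2 + 7y^2 - xy
Hessian H = [[4, -1], [-1, 14]]
trace(H) = 18, det(H) = 55
Eigenvalues: (18 +/- sqrt(104)) / 2 = 14.1, 3.901
Since both eigenvalues > 0, f is convex.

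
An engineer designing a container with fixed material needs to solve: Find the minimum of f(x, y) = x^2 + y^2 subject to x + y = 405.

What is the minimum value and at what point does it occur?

Substitute y = 405 - x into f(x,y) = x^2 + y^2:
g(x) = x^2 + (405 - x)^2 = 2x^2 - 810x + 164025
g'(x) = 4x - 810 = 0  =>  x = 405/2
y = 405 - 405/2 = 405/2
Minimum value = (405/2)^2 + (405/2)^2 = 164025/2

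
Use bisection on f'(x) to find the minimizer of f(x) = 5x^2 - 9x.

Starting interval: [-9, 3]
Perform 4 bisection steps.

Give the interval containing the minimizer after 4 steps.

Finding critical point of f(x) = 5x^2 - 9x using bisection on f'(x) = 10x + -9.
f'(x) = 0 when x = 9/10.
Starting interval: [-9, 3]
Step 1: mid = -3, f'(mid) = -39, new interval = [-3, 3]
Step 2: mid = 0, f'(mid) = -9, new interval = [0, 3]
Step 3: mid = 3/2, f'(mid) = 6, new interval = [0, 3/2]
Step 4: mid = 3/4, f'(mid) = -3/2, new interval = [3/4, 3/2]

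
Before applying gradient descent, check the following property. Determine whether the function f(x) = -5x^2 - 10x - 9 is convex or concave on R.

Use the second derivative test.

f(x) = -5x^2 - 10x - 9
f'(x) = -10x - 10
f''(x) = -10
Since f''(x) = -10 < 0 for all x, f is concave on R.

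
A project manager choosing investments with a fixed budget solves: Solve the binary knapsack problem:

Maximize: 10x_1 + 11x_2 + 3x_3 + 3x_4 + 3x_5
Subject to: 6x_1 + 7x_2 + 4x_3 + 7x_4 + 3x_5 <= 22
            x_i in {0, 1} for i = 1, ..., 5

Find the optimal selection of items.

Items: item 1 (v=10, w=6), item 2 (v=11, w=7), item 3 (v=3, w=4), item 4 (v=3, w=7), item 5 (v=3, w=3)
Capacity: 22
Checking all 32 subsets (w = total weight, v = total value):
  {}: w = 0, v = 0
  {1}: w = 6, v = 10
  {2}: w = 7, v = 11
  {3}: w = 4, v = 3
  {4}: w = 7, v = 3
  {5}: w = 3, v = 3
  {1, 2}: w = 13, v = 21
  {1, 3}: w = 10, v = 13
  {1, 4}: w = 13, v = 13
  {1, 5}: w = 9, v = 13
  {2, 3}: w = 11, v = 14
  {2, 4}: w = 14, v = 14
  {2, 5}: w = 10, v = 14
  {3, 4}: w = 11, v = 6
  {3, 5}: w = 7, v = 6
  {4, 5}: w = 10, v = 6
  {1, 2, 3}: w = 17, v = 24
  {1, 2, 4}: w = 20, v = 24
  {1, 2, 5}: w = 16, v = 24
  {1, 3, 4}: w = 17, v = 16
  {1, 3, 5}: w = 13, v = 16
  {1, 4, 5}: w = 16, v = 16
  {2, 3, 4}: w = 18, v = 17
  {2, 3, 5}: w = 14, v = 17
  {2, 4, 5}: w = 17, v = 17
  {3, 4, 5}: w = 14, v = 9
  {1, 2, 3, 4}: w = 24 > 22, infeasible
  {1, 2, 3, 5}: w = 20, v = 27
  {1, 2, 4, 5}: w = 23 > 22, infeasible
  {1, 3, 4, 5}: w = 20, v = 19
  {2, 3, 4, 5}: w = 21, v = 20
  {1, 2, 3, 4, 5}: w = 27 > 22, infeasible
Best feasible subset: items [1, 2, 3, 5]
Total weight: 20 <= 22, total value: 27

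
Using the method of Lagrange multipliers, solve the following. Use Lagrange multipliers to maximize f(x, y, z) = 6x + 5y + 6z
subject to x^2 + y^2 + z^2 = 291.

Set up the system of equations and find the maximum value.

Lagrange conditions: 6 = 2*lambda*x, 5 = 2*lambda*y, 6 = 2*lambda*z
So x:6 = y:5 = z:6, i.e. x = 6t, y = 5t, z = 6t
Constraint: t^2*(6^2 + 5^2 + 6^2) = 291
  t^2 * 97 = 291  =>  t = sqrt(3)
Maximum = 6*6t + 5*5t + 6*6t = 97*sqrt(3) = sqrt(28227)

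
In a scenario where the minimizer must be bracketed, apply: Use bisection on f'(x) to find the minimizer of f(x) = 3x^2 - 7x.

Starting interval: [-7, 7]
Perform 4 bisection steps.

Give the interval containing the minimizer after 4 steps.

Finding critical point of f(x) = 3x^2 - 7x using bisection on f'(x) = 6x + -7.
f'(x) = 0 when x = 7/6.
Starting interval: [-7, 7]
Step 1: mid = 0, f'(mid) = -7, new interval = [0, 7]
Step 2: mid = 7/2, f'(mid) = 14, new interval = [0, 7/2]
Step 3: mid = 7/4, f'(mid) = 7/2, new interval = [0, 7/4]
Step 4: mid = 7/8, f'(mid) = -7/4, new interval = [7/8, 7/4]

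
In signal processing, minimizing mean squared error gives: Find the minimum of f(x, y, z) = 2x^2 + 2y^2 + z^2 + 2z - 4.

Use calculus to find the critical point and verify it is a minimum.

f(x,y,z) = 2x^2 + 2y^2 + z^2 + 2z - 4
df/dx = 4x + (0) = 0 => x = 0
df/dy = 4y + (0) = 0 => y = 0
df/dz = 2z + (2) = 0 => z = -1
f(0,0,-1) = 2*(0)^2 + 2*(0)^2 + 1*(-1)^2 + 2*(-1) + -4 = -5
Hessian is diagonal with entries 4, 4, 2 > 0, confirmed minimum.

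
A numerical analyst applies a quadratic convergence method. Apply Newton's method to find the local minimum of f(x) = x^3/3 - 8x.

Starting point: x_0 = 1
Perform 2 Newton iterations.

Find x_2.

f(x) = x^3/3 - 8x
f'(x) = x^2 - 8, f''(x) = 2x
Newton update: x_{n+1} = x_n - (x_n^2 - 8)/(2*x_n)
Step 1: x_0 = 1, f'=-7, f''=2, x_1 = 9/2
Step 2: x_1 = 9/2, f'=49/4, f''=9, x_2 = 113/36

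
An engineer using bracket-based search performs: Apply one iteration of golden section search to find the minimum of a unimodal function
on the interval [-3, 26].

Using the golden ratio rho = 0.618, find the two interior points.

Golden section search on [-3, 26].
Golden ratio rho = 0.618 (approx).
Interior points:
  x_1 = -3 + (1-0.618)*29 = 8.0780
  x_2 = -3 + 0.618*29 = 14.9220
Compare f(x_1) and f(x_2) to determine which subinterval to keep.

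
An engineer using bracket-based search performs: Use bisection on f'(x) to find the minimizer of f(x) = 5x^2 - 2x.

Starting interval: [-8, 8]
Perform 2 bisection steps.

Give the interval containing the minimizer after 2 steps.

Finding critical point of f(x) = 5x^2 - 2x using bisection on f'(x) = 10x + -2.
f'(x) = 0 when x = 1/5.
Starting interval: [-8, 8]
Step 1: mid = 0, f'(mid) = -2, new interval = [0, 8]
Step 2: mid = 4, f'(mid) = 38, new interval = [0, 4]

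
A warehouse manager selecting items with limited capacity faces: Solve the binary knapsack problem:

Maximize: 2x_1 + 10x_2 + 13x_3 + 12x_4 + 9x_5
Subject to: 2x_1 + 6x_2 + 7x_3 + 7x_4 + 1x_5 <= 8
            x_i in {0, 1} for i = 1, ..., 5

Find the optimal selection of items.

Items: item 1 (v=2, w=2), item 2 (v=10, w=6), item 3 (v=13, w=7), item 4 (v=12, w=7), item 5 (v=9, w=1)
Capacity: 8
Checking all 32 subsets (w = total weight, v = total value):
  {}: w = 0, v = 0
  {1}: w = 2, v = 2
  {2}: w = 6, v = 10
  {3}: w = 7, v = 13
  {4}: w = 7, v = 12
  {5}: w = 1, v = 9
  {1, 2}: w = 8, v = 12
  {1, 3}: w = 9 > 8, infeasible
  {1, 4}: w = 9 > 8, infeasible
  {1, 5}: w = 3, v = 11
  {2, 3}: w = 13 > 8, infeasible
  {2, 4}: w = 13 > 8, infeasible
  {2, 5}: w = 7, v = 19
  {3, 4}: w = 14 > 8, infeasible
  {3, 5}: w = 8, v = 22
  {4, 5}: w = 8, v = 21
  {1, 2, 3}: w = 15 > 8, infeasible
  {1, 2, 4}: w = 15 > 8, infeasible
  {1, 2, 5}: w = 9 > 8, infeasible
  {1, 3, 4}: w = 16 > 8, infeasible
  {1, 3, 5}: w = 10 > 8, infeasible
  {1, 4, 5}: w = 10 > 8, infeasible
  {2, 3, 4}: w = 20 > 8, infeasible
  {2, 3, 5}: w = 14 > 8, infeasible
  {2, 4, 5}: w = 14 > 8, infeasible
  {3, 4, 5}: w = 15 > 8, infeasible
  {1, 2, 3, 4}: w = 22 > 8, infeasible
  {1, 2, 3, 5}: w = 16 > 8, infeasible
  {1, 2, 4, 5}: w = 16 > 8, infeasible
  {1, 3, 4, 5}: w = 17 > 8, infeasible
  {2, 3, 4, 5}: w = 21 > 8, infeasible
  {1, 2, 3, 4, 5}: w = 23 > 8, infeasible
Best feasible subset: items [3, 5]
Total weight: 8 <= 8, total value: 22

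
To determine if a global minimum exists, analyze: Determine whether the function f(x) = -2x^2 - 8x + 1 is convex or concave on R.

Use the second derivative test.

f(x) = -2x^2 - 8x + 1
f'(x) = -4x - 8
f''(x) = -4
Since f''(x) = -4 < 0 for all x, f is concave on R.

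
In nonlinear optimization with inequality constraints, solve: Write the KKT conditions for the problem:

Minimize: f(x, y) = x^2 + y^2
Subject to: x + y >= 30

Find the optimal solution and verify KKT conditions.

KKT conditions for min x^2 + y^2 s.t. x + y >= 30:
Stationarity: 2x = mu, 2y = mu
So x = y = mu/2.
Complementary slackness: mu*(x + y - 30) = 0
Primal feasibility: x + y >= 30; dual feasibility: mu >= 0
If mu = 0 then x = y = 0, but 0 + 0 < 30 is infeasible, so the constraint is active.
Constraint active: x + y = 2*(mu/2) = 30 => mu = 30
x = y = 15, f = 450
Verify: stationarity 2*15 = 30 = mu; primal 15 + 15 = 30 >= 30; dual mu = 30 >= 0; complementary slackness 30*(30 - 30) = 0. All KKT conditions hold.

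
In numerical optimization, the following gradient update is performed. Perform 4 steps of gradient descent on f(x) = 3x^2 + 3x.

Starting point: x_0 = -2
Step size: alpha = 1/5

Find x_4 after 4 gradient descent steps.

f(x) = 3x^2 + 3x, f'(x) = 6x + (3)
Step 1: f'(-2) = -9, x_1 = -2 - 1/5 * -9 = -1/5
Step 2: f'(-1/5) = 9/5, x_2 = -1/5 - 1/5 * 9/5 = -14/25
Step 3: f'(-14/25) = -9/25, x_3 = -14/25 - 1/5 * -9/25 = -61/125
Step 4: f'(-61/125) = 9/125, x_4 = -61/125 - 1/5 * 9/125 = -314/625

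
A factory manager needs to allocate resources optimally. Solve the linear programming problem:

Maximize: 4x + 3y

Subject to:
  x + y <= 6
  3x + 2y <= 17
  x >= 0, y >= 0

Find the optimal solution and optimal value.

Feasible vertices: (0, 0), (0, 6), (5, 1), (17/3, 0)
Objective 4x + 3y at each:
  (0, 0): 0
  (0, 6): 18
  (5, 1): 23
  (17/3, 0): 68/3
Maximum is 23 at (5, 1).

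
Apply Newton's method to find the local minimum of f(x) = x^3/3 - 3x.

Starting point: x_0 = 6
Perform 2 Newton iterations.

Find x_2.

f(x) = x^3/3 - 3x
f'(x) = x^2 - 3, f''(x) = 2x
Newton update: x_{n+1} = x_n - (x_n^2 - 3)/(2*x_n)
Step 1: x_0 = 6, f'=33, f''=12, x_1 = 13/4
Step 2: x_1 = 13/4, f'=121/16, f''=13/2, x_2 = 217/104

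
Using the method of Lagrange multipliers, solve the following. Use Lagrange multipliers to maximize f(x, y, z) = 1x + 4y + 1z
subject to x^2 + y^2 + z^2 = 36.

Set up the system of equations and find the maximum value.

Lagrange conditions: 1 = 2*lambda*x, 4 = 2*lambda*y, 1 = 2*lambda*z
So x:1 = y:4 = z:1, i.e. x = 1t, y = 4t, z = 1t
Constraint: t^2*(1^2 + 4^2 + 1^2) = 36
  t^2 * 18 = 36  =>  t = sqrt(2)
Maximum = 1*1t + 4*4t + 1*1t = 18*sqrt(2) = sqrt(648)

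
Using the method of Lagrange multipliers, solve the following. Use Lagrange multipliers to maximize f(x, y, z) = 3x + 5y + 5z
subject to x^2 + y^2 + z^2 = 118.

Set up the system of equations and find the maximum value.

Lagrange conditions: 3 = 2*lambda*x, 5 = 2*lambda*y, 5 = 2*lambda*z
So x:3 = y:5 = z:5, i.e. x = 3t, y = 5t, z = 5t
Constraint: t^2*(3^2 + 5^2 + 5^2) = 118
  t^2 * 59 = 118  =>  t = sqrt(2)
Maximum = 3*3t + 5*5t + 5*5t = 59*sqrt(2) = sqrt(6962)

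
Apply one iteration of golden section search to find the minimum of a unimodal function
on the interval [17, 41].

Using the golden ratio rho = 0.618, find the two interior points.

Golden section search on [17, 41].
Golden ratio rho = 0.618 (approx).
Interior points:
  x_1 = 17 + (1-0.618)*24 = 26.1680
  x_2 = 17 + 0.618*24 = 31.8320
Compare f(x_1) and f(x_2) to determine which subinterval to keep.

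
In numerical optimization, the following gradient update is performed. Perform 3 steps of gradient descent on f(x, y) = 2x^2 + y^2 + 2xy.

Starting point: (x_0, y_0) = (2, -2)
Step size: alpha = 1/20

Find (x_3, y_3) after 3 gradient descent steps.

f(x,y) = 2x^2 + y^2 + 2xy
grad_x = 4x + 2y, grad_y = 2y + 2x
Step 1: grad = (4, 0), (9/5, -2)
Step 2: grad = (16/5, -2/5), (41/25, -99/50)
Step 3: grad = (13/5, -17/25), (151/100, -973/500)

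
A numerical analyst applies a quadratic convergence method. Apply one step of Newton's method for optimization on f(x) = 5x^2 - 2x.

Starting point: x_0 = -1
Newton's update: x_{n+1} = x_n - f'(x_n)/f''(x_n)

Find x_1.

f(x) = 5x^2 - 2x
f'(x) = 10x + (-2), f''(x) = 10
Newton step: x_1 = x_0 - f'(x_0)/f''(x_0)
f'(-1) = -12
x_1 = -1 - -12/10 = 1/5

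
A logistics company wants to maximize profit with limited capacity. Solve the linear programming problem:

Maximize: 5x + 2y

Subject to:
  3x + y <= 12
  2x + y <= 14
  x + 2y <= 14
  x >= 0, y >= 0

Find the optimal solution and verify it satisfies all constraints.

Feasible vertices: (0, 0), (0, 7), (2, 6), (4, 0)
Objective 5x + 2y at each vertex:
  (0, 0): 0
  (0, 7): 14
  (2, 6): 22
  (4, 0): 20
Maximum is 22 at (2, 6).
Verify constraints at (x, y) = (2, 6):
  3*2 + 1*6 = 12 <= 12 (active)
  2*2 + 1*6 = 10 <= 14
  1*2 + 2*6 = 14 <= 14 (active)
  x = 2 >= 0, y = 6 >= 0. All constraints satisfied.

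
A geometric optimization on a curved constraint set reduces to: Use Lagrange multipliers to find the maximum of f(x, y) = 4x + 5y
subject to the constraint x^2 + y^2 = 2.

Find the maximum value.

Set up Lagrange conditions: grad f = lambda * grad g
  4 = 2*lambda*x
  5 = 2*lambda*y
From these: x/y = 4/5, so x = 4t, y = 5t for some t.
Substitute into constraint: (4t)^2 + (5t)^2 = 2
  t^2 * 41 = 2
  t = sqrt(2/41)
Maximum = 4*x + 5*y = (4^2 + 5^2)*t = 41 * sqrt(2/41) = sqrt(82)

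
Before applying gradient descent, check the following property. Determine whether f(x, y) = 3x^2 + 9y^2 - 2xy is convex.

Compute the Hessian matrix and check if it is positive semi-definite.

f(x,y) = 3x^2 + 9y^2 - 2xy
Hessian H = [[6, -2], [-2, 18]]
trace(H) = 24, det(H) = 104
Eigenvalues: (24 +/- sqrt(160)) / 2 = 18.32, 5.675
Since both eigenvalues > 0, f is convex.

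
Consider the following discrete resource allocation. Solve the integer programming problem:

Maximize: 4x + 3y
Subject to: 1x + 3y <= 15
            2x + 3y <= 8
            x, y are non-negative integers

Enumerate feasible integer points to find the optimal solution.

Constraint 1: 1x + 3y <= 15
Constraint 2: 2x + 3y <= 8
Feasible x range (need y >= 0): 0 <= x <= min(15/1, 8/2) => x in {0, ..., 4}.
Enumerate feasible integer points row by row (the coefficient of y is 3 > 0, so for each x the largest feasible y gives the best value):
  x = 0: y <= min((15 - 1*0)/3, (8 - 2*0)/3) => y in {0, ..., 2}; best 4*0 + 3*2 = 6
  x = 1: y <= min((15 - 1*1)/3, (8 - 2*1)/3) => y in {0, ..., 2}; best 4*1 + 3*2 = 10
  x = 2: y <= min((15 - 1*2)/3, (8 - 2*2)/3) => y in {0, ..., 1}; best 4*2 + 3*1 = 11
  x = 3: y <= min((15 - 1*3)/3, (8 - 2*3)/3) => y in {0}; best 4*3 + 3*0 = 12
  x = 4: y <= min((15 - 1*4)/3, (8 - 2*4)/3) => y in {0}; best 4*4 + 3*0 = 16
The maximum 4x + 3y = 16 is achieved at x = 4, y = 0.
Check: 1*4 + 3*0 = 4 <= 15 and 2*4 + 3*0 = 8 <= 8.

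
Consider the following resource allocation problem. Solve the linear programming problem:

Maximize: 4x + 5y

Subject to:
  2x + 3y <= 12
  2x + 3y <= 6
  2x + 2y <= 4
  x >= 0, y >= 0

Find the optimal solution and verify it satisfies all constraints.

Feasible vertices: (0, 0), (0, 2), (2, 0)
Objective 4x + 5y at each vertex:
  (0, 0): 0
  (0, 2): 10
  (2, 0): 8
Maximum is 10 at (0, 2).
Verify constraints at (x, y) = (0, 2):
  2*0 + 3*2 = 6 <= 12
  2*0 + 3*2 = 6 <= 6 (active)
  2*0 + 2*2 = 4 <= 4 (active)
  x = 0 >= 0, y = 2 >= 0. All constraints satisfied.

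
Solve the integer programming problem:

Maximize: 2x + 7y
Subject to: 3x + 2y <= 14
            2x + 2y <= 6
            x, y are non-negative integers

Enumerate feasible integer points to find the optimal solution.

Constraint 1: 3x + 2y <= 14
Constraint 2: 2x + 2y <= 6
Feasible x range (need y >= 0): 0 <= x <= min(14/3, 6/2) => x in {0, ..., 3}.
Enumerate feasible integer points row by row (the coefficient of y is 7 > 0, so for each x the largest feasible y gives the best value):
  x = 0: y <= min((14 - 3*0)/2, (6 - 2*0)/2) => y in {0, ..., 3}; best 2*0 + 7*3 = 21
  x = 1: y <= min((14 - 3*1)/2, (6 - 2*1)/2) => y in {0, ..., 2}; best 2*1 + 7*2 = 16
  x = 2: y <= min((14 - 3*2)/2, (6 - 2*2)/2) => y in {0, ..., 1}; best 2*2 + 7*1 = 11
  x = 3: y <= min((14 - 3*3)/2, (6 - 2*3)/2) => y in {0}; best 2*3 + 7*0 = 6
The maximum 2x + 7y = 21 is achieved at x = 0, y = 3.
Check: 3*0 + 2*3 = 6 <= 14 and 2*0 + 2*3 = 6 <= 6.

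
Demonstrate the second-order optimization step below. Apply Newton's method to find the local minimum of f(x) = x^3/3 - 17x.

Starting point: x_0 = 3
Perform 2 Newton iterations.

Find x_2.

f(x) = x^3/3 - 17x
f'(x) = x^2 - 17, f''(x) = 2x
Newton update: x_{n+1} = x_n - (x_n^2 - 17)/(2*x_n)
Step 1: x_0 = 3, f'=-8, f''=6, x_1 = 13/3
Step 2: x_1 = 13/3, f'=16/9, f''=26/3, x_2 = 161/39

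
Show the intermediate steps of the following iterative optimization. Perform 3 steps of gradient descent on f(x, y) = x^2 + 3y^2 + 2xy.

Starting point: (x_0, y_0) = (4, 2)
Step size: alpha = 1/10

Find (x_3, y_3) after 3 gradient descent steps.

f(x,y) = x^2 + 3y^2 + 2xy
grad_x = 2x + 2y, grad_y = 6y + 2x
Step 1: grad = (12, 20), (14/5, 0)
Step 2: grad = (28/5, 28/5), (56/25, -14/25)
Step 3: grad = (84/25, 28/25), (238/125, -84/125)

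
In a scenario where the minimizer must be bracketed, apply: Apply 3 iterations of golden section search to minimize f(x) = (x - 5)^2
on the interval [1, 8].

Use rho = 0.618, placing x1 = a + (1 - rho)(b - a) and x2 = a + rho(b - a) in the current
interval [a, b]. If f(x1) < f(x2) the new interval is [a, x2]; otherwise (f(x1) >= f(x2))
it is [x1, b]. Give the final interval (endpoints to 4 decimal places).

Golden section search for min of f(x) = (x - 5)^2 on [1, 8].
Each step: x1 = a + (1 - rho)(b - a), x2 = a + rho(b - a); if f(x1) < f(x2) keep [a, x2], otherwise keep [x1, b].
Step 1: [1.0000, 8.0000], x1=3.6740 (f=1.7583), x2=5.3260 (f=0.1063); f(x1) > f(x2) => keep [3.6740, 8.0000]
Step 2: [3.6740, 8.0000], x1=5.3265 (f=0.1066), x2=6.3475 (f=1.8157); f(x1) < f(x2) => keep [3.6740, 6.3475]
Step 3: [3.6740, 6.3475], x1=4.6953 (f=0.0929), x2=5.3262 (f=0.1064); f(x1) < f(x2) => keep [3.6740, 5.3262]
Final interval: [3.6740, 5.3262]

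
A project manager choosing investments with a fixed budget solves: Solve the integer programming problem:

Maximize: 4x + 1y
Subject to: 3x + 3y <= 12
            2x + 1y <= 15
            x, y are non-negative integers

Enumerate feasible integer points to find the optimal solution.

Constraint 1: 3x + 3y <= 12
Constraint 2: 2x + 1y <= 15
Feasible x range (need y >= 0): 0 <= x <= min(12/3, 15/2) => x in {0, ..., 4}.
Enumerate feasible integer points row by row (the coefficient of y is 1 > 0, so for each x the largest feasible y gives the best value):
  x = 0: y <= min((12 - 3*0)/3, (15 - 2*0)/1) => y in {0, ..., 4}; best 4*0 + 1*4 = 4
  x = 1: y <= min((12 - 3*1)/3, (15 - 2*1)/1) => y in {0, ..., 3}; best 4*1 + 1*3 = 7
  x = 2: y <= min((12 - 3*2)/3, (15 - 2*2)/1) => y in {0, ..., 2}; best 4*2 + 1*2 = 10
  x = 3: y <= min((12 - 3*3)/3, (15 - 2*3)/1) => y in {0, ..., 1}; best 4*3 + 1*1 = 13
  x = 4: y <= min((12 - 3*4)/3, (15 - 2*4)/1) => y in {0}; best 4*4 + 1*0 = 16
The maximum 4x + 1y = 16 is achieved at x = 4, y = 0.
Check: 3*4 + 3*0 = 12 <= 12 and 2*4 + 1*0 = 8 <= 15.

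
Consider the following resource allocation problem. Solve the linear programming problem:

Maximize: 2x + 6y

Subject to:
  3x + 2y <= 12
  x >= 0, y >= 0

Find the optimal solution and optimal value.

The feasible region has vertices at [(0, 0), (4, 0), (0, 6)].
Checking objective 2x + 6y at each vertex:
  (0, 0): 2*0 + 6*0 = 0
  (4, 0): 2*4 + 6*0 = 8
  (0, 6): 2*0 + 6*6 = 36
Maximum is 36 at (0, 6).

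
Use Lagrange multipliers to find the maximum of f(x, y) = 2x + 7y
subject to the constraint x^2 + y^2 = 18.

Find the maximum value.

Set up Lagrange conditions: grad f = lambda * grad g
  2 = 2*lambda*x
  7 = 2*lambda*y
From these: x/y = 2/7, so x = 2t, y = 7t for some t.
Substitute into constraint: (2t)^2 + (7t)^2 = 18
  t^2 * 53 = 18
  t = sqrt(18/53)
Maximum = 2*x + 7*y = (2^2 + 7^2)*t = 53 * sqrt(18/53) = sqrt(954)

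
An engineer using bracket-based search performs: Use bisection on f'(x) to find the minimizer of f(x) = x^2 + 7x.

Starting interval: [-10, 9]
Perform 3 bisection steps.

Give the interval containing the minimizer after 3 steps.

Finding critical point of f(x) = x^2 + 7x using bisection on f'(x) = 2x + 7.
f'(x) = 0 when x = -7/2.
Starting interval: [-10, 9]
Step 1: mid = -1/2, f'(mid) = 6, new interval = [-10, -1/2]
Step 2: mid = -21/4, f'(mid) = -7/2, new interval = [-21/4, -1/2]
Step 3: mid = -23/8, f'(mid) = 5/4, new interval = [-21/4, -23/8]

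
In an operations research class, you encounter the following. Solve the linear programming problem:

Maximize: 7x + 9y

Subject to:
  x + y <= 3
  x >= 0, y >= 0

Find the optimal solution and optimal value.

The feasible region has vertices at [(0, 0), (3, 0), (0, 3)].
Checking objective 7x + 9y at each vertex:
  (0, 0): 7*0 + 9*0 = 0
  (3, 0): 7*3 + 9*0 = 21
  (0, 3): 7*0 + 9*3 = 27
Maximum is 27 at (0, 3).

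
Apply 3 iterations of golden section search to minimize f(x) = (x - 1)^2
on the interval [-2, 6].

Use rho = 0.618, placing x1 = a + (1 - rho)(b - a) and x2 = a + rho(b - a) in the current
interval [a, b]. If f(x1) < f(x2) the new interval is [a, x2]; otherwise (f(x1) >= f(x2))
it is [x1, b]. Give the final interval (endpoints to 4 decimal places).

Golden section search for min of f(x) = (x - 1)^2 on [-2, 6].
Each step: x1 = a + (1 - rho)(b - a), x2 = a + rho(b - a); if f(x1) < f(x2) keep [a, x2], otherwise keep [x1, b].
Step 1: [-2.0000, 6.0000], x1=1.0560 (f=0.0031), x2=2.9440 (f=3.7791); f(x1) < f(x2) => keep [-2.0000, 2.9440]
Step 2: [-2.0000, 2.9440], x1=-0.1114 (f=1.2352), x2=1.0554 (f=0.0031); f(x1) > f(x2) => keep [-0.1114, 2.9440]
Step 3: [-0.1114, 2.9440], x1=1.0558 (f=0.0031), x2=1.7768 (f=0.6035); f(x1) < f(x2) => keep [-0.1114, 1.7768]
Final interval: [-0.1114, 1.7768]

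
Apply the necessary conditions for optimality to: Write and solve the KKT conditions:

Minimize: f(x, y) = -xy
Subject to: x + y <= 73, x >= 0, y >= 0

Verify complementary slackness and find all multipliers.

Problem: min -xy s.t. x + y <= 73 (multiplier lambda), x >= 0 (mu_x), y >= 0 (mu_y)
KKT stationarity: -y + lambda - mu_x = 0, -x + lambda - mu_y = 0, with lambda, mu_x, mu_y >= 0
Complementary slackness: lambda*(x + y - 73) = 0, mu_x*x = 0, mu_y*y = 0
If lambda = 0: y = -mu_x <= 0 and x = -mu_y <= 0 force x = y = 0 with f = 0; but x = y = 73/2 is feasible with f = -5329/4 < 0, so this is not the minimum. Hence lambda > 0 and x + y = 73.
Try x > 0, y > 0 (so mu_x = mu_y = 0): y = lambda, x = lambda => x = y = lambda
x + y = 73 => 2*lambda = 73 => lambda = 73/2
x* = y* = 73/2 > 0, consistent with mu_x = mu_y = 0.
(Any feasible point with x = 0 or y = 0 has f = 0 > -5329/4, so the minimum is not on those boundaries.)
min(-xy) = -5329/4 (i.e. max xy = 5329/4)
Multipliers: lambda = 73/2, mu_x = 0, mu_y = 0
Complementary slackness: lambda*(x + y - 73) = 73/2*(73/2 + 73/2 - 73) = 0, mu_x*x = 0*73/2 = 0, mu_y*y = 0*73/2 = 0. Satisfied.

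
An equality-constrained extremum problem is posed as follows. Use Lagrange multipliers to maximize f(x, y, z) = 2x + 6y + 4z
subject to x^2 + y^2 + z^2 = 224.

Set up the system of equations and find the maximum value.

Lagrange conditions: 2 = 2*lambda*x, 6 = 2*lambda*y, 4 = 2*lambda*z
So x:2 = y:6 = z:4, i.e. x = 2t, y = 6t, z = 4t
Constraint: t^2*(2^2 + 6^2 + 4^2) = 224
  t^2 * 56 = 224  =>  t = sqrt(4)
Maximum = 2*2t + 6*6t + 4*4t = 56*sqrt(4) = 112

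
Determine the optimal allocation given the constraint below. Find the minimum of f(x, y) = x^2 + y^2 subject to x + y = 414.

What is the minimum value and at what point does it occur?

Substitute y = 414 - x into f(x,y) = x^2 + y^2:
g(x) = x^2 + (414 - x)^2 = 2x^2 - 828x + 171396
g'(x) = 4x - 828 = 0  =>  x = 207
y = 414 - 207 = 207
Minimum value = 207^2 + 207^2 = 85698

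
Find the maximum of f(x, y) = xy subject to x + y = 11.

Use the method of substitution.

Substitute y = 11 - x into f(x,y) = xy:
g(x) = x(11 - x) = 11x - x^2
g'(x) = 11 - 2x = 0  =>  x = 11/2
y = 11 - 11/2 = 11/2
Maximum value = (11/2) * (11/2) = 121/4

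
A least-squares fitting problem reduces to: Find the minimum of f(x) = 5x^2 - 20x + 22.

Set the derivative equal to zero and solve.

f(x) = 5x^2 - 20x + 22
f'(x) = 10x + (-20) = 0
x = 20/10 = 2
f(2) = 2
Since f''(x) = 10 > 0, this is a minimum.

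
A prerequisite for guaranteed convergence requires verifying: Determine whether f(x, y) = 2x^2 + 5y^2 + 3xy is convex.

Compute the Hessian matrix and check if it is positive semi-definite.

f(x,y) = 2x^2 + 5y^2 + 3xy
Hessian H = [[4, 3], [3, 10]]
trace(H) = 14, det(H) = 31
Eigenvalues: (14 +/- sqrt(72)) / 2 = 11.24, 2.757
Since both eigenvalues > 0, f is convex.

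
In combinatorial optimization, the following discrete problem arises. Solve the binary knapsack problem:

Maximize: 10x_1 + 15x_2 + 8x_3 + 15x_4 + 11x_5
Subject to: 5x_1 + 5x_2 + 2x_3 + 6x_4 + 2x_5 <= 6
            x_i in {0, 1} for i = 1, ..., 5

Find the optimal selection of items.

Items: item 1 (v=10, w=5), item 2 (v=15, w=5), item 3 (v=8, w=2), item 4 (v=15, w=6), item 5 (v=11, w=2)
Capacity: 6
Checking all 32 subsets (w = total weight, v = total value):
  {}: w = 0, v = 0
  {1}: w = 5, v = 10
  {2}: w = 5, v = 15
  {3}: w = 2, v = 8
  {4}: w = 6, v = 15
  {5}: w = 2, v = 11
  {1, 2}: w = 10 > 6, infeasible
  {1, 3}: w = 7 > 6, infeasible
  {1, 4}: w = 11 > 6, infeasible
  {1, 5}: w = 7 > 6, infeasible
  {2, 3}: w = 7 > 6, infeasible
  {2, 4}: w = 11 > 6, infeasible
  {2, 5}: w = 7 > 6, infeasible
  {3, 4}: w = 8 > 6, infeasible
  {3, 5}: w = 4, v = 19
  {4, 5}: w = 8 > 6, infeasible
  {1, 2, 3}: w = 12 > 6, infeasible
  {1, 2, 4}: w = 16 > 6, infeasible
  {1, 2, 5}: w = 12 > 6, infeasible
  {1, 3, 4}: w = 13 > 6, infeasible
  {1, 3, 5}: w = 9 > 6, infeasible
  {1, 4, 5}: w = 13 > 6, infeasible
  {2, 3, 4}: w = 13 > 6, infeasible
  {2, 3, 5}: w = 9 > 6, infeasible
  {2, 4, 5}: w = 13 > 6, infeasible
  {3, 4, 5}: w = 10 > 6, infeasible
  {1, 2, 3, 4}: w = 18 > 6, infeasible
  {1, 2, 3, 5}: w = 14 > 6, infeasible
  {1, 2, 4, 5}: w = 18 > 6, infeasible
  {1, 3, 4, 5}: w = 15 > 6, infeasible
  {2, 3, 4, 5}: w = 15 > 6, infeasible
  {1, 2, 3, 4, 5}: w = 20 > 6, infeasible
Best feasible subset: items [3, 5]
Total weight: 4 <= 6, total value: 19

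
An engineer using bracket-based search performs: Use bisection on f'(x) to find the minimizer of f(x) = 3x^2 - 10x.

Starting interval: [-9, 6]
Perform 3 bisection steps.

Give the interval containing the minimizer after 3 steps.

Finding critical point of f(x) = 3x^2 - 10x using bisection on f'(x) = 6x + -10.
f'(x) = 0 when x = 5/3.
Starting interval: [-9, 6]
Step 1: mid = -3/2, f'(mid) = -19, new interval = [-3/2, 6]
Step 2: mid = 9/4, f'(mid) = 7/2, new interval = [-3/2, 9/4]
Step 3: mid = 3/8, f'(mid) = -31/4, new interval = [3/8, 9/4]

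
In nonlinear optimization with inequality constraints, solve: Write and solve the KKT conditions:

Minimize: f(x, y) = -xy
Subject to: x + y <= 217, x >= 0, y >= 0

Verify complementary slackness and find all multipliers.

Problem: min -xy s.t. x + y <= 217 (multiplier lambda), x >= 0 (mu_x), y >= 0 (mu_y)
KKT stationarity: -y + lambda - mu_x = 0, -x + lambda - mu_y = 0, with lambda, mu_x, mu_y >= 0
Complementary slackness: lambda*(x + y - 217) = 0, mu_x*x = 0, mu_y*y = 0
If lambda = 0: y = -mu_x <= 0 and x = -mu_y <= 0 force x = y = 0 with f = 0; but x = y = 217/2 is feasible with f = -47089/4 < 0, so this is not the minimum. Hence lambda > 0 and x + y = 217.
Try x > 0, y > 0 (so mu_x = mu_y = 0): y = lambda, x = lambda => x = y = lambda
x + y = 217 => 2*lambda = 217 => lambda = 217/2
x* = y* = 217/2 > 0, consistent with mu_x = mu_y = 0.
(Any feasible point with x = 0 or y = 0 has f = 0 > -47089/4, so the minimum is not on those boundaries.)
min(-xy) = -47089/4 (i.e. max xy = 47089/4)
Multipliers: lambda = 217/2, mu_x = 0, mu_y = 0
Complementary slackness: lambda*(x + y - 217) = 217/2*(217/2 + 217/2 - 217) = 0, mu_x*x = 0*217/2 = 0, mu_y*y = 0*217/2 = 0. Satisfied.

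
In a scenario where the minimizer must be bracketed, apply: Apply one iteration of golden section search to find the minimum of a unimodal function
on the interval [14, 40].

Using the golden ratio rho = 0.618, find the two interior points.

Golden section search on [14, 40].
Golden ratio rho = 0.618 (approx).
Interior points:
  x_1 = 14 + (1-0.618)*26 = 23.9320
  x_2 = 14 + 0.618*26 = 30.0680
Compare f(x_1) and f(x_2) to determine which subinterval to keep.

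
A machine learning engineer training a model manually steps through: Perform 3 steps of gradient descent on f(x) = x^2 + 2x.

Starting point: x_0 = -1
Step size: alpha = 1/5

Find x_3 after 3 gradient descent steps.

f(x) = x^2 + 2x, f'(x) = 2x + (2)
Step 1: f'(-1) = 0, x_1 = -1 - 1/5 * 0 = -1
Step 2: f'(-1) = 0, x_2 = -1 - 1/5 * 0 = -1
Step 3: f'(-1) = 0, x_3 = -1 - 1/5 * 0 = -1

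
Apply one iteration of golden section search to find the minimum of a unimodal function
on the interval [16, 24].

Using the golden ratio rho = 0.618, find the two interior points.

Golden section search on [16, 24].
Golden ratio rho = 0.618 (approx).
Interior points:
  x_1 = 16 + (1-0.618)*8 = 19.0560
  x_2 = 16 + 0.618*8 = 20.9440
Compare f(x_1) and f(x_2) to determine which subinterval to keep.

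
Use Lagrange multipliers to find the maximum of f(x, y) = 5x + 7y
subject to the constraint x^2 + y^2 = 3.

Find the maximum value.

Set up Lagrange conditions: grad f = lambda * grad g
  5 = 2*lambda*x
  7 = 2*lambda*y
From these: x/y = 5/7, so x = 5t, y = 7t for some t.
Substitute into constraint: (5t)^2 + (7t)^2 = 3
  t^2 * 74 = 3
  t = sqrt(3/74)
Maximum = 5*x + 7*y = (5^2 + 7^2)*t = 74 * sqrt(3/74) = sqrt(222)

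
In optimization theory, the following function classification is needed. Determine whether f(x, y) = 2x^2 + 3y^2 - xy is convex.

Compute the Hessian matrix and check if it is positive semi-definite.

f(x,y) = 2x^2 + 3y^2 - xy
Hessian H = [[4, -1], [-1, 6]]
trace(H) = 10, det(H) = 23
Eigenvalues: (10 +/- sqrt(8)) / 2 = 6.414, 3.586
Since both eigenvalues > 0, f is convex.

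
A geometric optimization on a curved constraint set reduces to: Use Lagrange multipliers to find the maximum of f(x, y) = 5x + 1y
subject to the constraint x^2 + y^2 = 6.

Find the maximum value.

Set up Lagrange conditions: grad f = lambda * grad g
  5 = 2*lambda*x
  1 = 2*lambda*y
From these: x/y = 5/1, so x = 5t, y = 1t for some t.
Substitute into constraint: (5t)^2 + (1t)^2 = 6
  t^2 * 26 = 6
  t = sqrt(6/26)
Maximum = 5*x + 1*y = (5^2 + 1^2)*t = 26 * sqrt(6/26) = sqrt(156)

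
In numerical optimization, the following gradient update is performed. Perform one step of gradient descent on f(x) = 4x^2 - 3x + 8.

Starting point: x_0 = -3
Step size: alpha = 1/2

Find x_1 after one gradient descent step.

f(x) = 4x^2 - 3x + 8
f'(x) = 8x - 3
f'(-3) = 8*-3 + (-3) = -27
x_1 = x_0 - alpha * f'(x_0) = -3 - 1/2 * -27 = 21/2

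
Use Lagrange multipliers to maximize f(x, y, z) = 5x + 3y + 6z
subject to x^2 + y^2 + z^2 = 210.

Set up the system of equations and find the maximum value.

Lagrange conditions: 5 = 2*lambda*x, 3 = 2*lambda*y, 6 = 2*lambda*z
So x:5 = y:3 = z:6, i.e. x = 5t, y = 3t, z = 6t
Constraint: t^2*(5^2 + 3^2 + 6^2) = 210
  t^2 * 70 = 210  =>  t = sqrt(3)
Maximum = 5*5t + 3*3t + 6*6t = 70*sqrt(3) = sqrt(14700)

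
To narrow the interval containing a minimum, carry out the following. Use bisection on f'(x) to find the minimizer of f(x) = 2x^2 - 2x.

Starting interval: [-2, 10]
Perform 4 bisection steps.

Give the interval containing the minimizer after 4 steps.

Finding critical point of f(x) = 2x^2 - 2x using bisection on f'(x) = 4x + -2.
f'(x) = 0 when x = 1/2.
Starting interval: [-2, 10]
Step 1: mid = 4, f'(mid) = 14, new interval = [-2, 4]
Step 2: mid = 1, f'(mid) = 2, new interval = [-2, 1]
Step 3: mid = -1/2, f'(mid) = -4, new interval = [-1/2, 1]
Step 4: mid = 1/4, f'(mid) = -1, new interval = [1/4, 1]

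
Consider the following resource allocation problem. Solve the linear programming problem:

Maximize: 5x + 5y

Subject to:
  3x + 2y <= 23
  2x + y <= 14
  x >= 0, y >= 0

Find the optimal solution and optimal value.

Feasible vertices: (0, 0), (0, 23/2), (5, 4), (7, 0)
Objective 5x + 5y at each:
  (0, 0): 0
  (0, 23/2): 115/2
  (5, 4): 45
  (7, 0): 35
Maximum is 115/2 at (0, 23/2).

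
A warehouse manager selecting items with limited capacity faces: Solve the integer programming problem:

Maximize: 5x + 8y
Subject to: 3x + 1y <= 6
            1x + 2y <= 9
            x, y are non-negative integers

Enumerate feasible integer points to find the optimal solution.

Constraint 1: 3x + 1y <= 6
Constraint 2: 1x + 2y <= 9
Feasible x range (need y >= 0): 0 <= x <= min(6/3, 9/1) => x in {0, ..., 2}.
Enumerate feasible integer points row by row (the coefficient of y is 8 > 0, so for each x the largest feasible y gives the best value):
  x = 0: y <= min((6 - 3*0)/1, (9 - 1*0)/2) => y in {0, ..., 4}; best 5*0 + 8*4 = 32
  x = 1: y <= min((6 - 3*1)/1, (9 - 1*1)/2) => y in {0, ..., 3}; best 5*1 + 8*3 = 29
  x = 2: y <= min((6 - 3*2)/1, (9 - 1*2)/2) => y in {0}; best 5*2 + 8*0 = 10
The maximum 5x + 8y = 32 is achieved at x = 0, y = 4.
Check: 3*0 + 1*4 = 4 <= 6 and 1*0 + 2*4 = 8 <= 9.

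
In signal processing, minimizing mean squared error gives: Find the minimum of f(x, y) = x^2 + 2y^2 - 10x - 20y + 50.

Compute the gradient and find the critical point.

f(x,y) = x^2 + 2y^2 - 10x - 20y + 50
df/dx = 2x + (-10) = 0  =>  x = 5
df/dy = 4y + (-20) = 0  =>  y = 5
f(5, 5) = 1*(5)^2 + 2*(5)^2 + -10*(5) + -20*(5) + 50 = -25
Hessian is diagonal with entries 2, 4 > 0, so this is a minimum.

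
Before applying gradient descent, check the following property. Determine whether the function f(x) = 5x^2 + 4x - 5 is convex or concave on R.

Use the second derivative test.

f(x) = 5x^2 + 4x - 5
f'(x) = 10x + 4
f''(x) = 10
Since f''(x) = 10 > 0 for all x, f is convex on R.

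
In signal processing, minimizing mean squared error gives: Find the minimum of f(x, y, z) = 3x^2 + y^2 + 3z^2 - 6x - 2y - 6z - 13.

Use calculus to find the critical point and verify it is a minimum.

f(x,y,z) = 3x^2 + y^2 + 3z^2 - 6x - 2y - 6z - 13
df/dx = 6x + (-6) = 0 => x = 1
df/dy = 2y + (-2) = 0 => y = 1
df/dz = 6z + (-6) = 0 => z = 1
f(1,1,1) = 3*(1)^2 + 1*(1)^2 + 3*(1)^2 + -6*(1) + -2*(1) + -6*(1) + -13 = -20
Hessian is diagonal with entries 6, 2, 6 > 0, confirmed minimum.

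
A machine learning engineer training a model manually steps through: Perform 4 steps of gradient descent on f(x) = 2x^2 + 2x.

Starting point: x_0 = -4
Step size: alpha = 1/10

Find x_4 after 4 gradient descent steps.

f(x) = 2x^2 + 2x, f'(x) = 4x + (2)
Step 1: f'(-4) = -14, x_1 = -4 - 1/10 * -14 = -13/5
Step 2: f'(-13/5) = -42/5, x_2 = -13/5 - 1/10 * -42/5 = -44/25
Step 3: f'(-44/25) = -126/25, x_3 = -44/25 - 1/10 * -126/25 = -157/125
Step 4: f'(-157/125) = -378/125, x_4 = -157/125 - 1/10 * -378/125 = -596/625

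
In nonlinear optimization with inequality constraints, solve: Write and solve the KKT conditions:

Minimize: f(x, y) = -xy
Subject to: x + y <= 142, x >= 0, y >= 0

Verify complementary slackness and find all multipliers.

Problem: min -xy s.t. x + y <= 142 (multiplier lambda), x >= 0 (mu_x), y >= 0 (mu_y)
KKT stationarity: -y + lambda - mu_x = 0, -x + lambda - mu_y = 0, with lambda, mu_x, mu_y >= 0
Complementary slackness: lambda*(x + y - 142) = 0, mu_x*x = 0, mu_y*y = 0
If lambda = 0: y = -mu_x <= 0 and x = -mu_y <= 0 force x = y = 0 with f = 0; but x = y = 71 is feasible with f = -5041 < 0, so this is not the minimum. Hence lambda > 0 and x + y = 142.
Try x > 0, y > 0 (so mu_x = mu_y = 0): y = lambda, x = lambda => x = y = lambda
x + y = 142 => 2*lambda = 142 => lambda = 71
x* = y* = 71 > 0, consistent with mu_x = mu_y = 0.
(Any feasible point with x = 0 or y = 0 has f = 0 > -5041, so the minimum is not on those boundaries.)
min(-xy) = -5041 (i.e. max xy = 5041)
Multipliers: lambda = 71, mu_x = 0, mu_y = 0
Complementary slackness: lambda*(x + y - 142) = 71*(71 + 71 - 142) = 0, mu_x*x = 0*71 = 0, mu_y*y = 0*71 = 0. Satisfied.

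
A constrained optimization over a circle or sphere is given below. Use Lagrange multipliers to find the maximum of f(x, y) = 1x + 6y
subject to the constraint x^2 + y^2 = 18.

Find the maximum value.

Set up Lagrange conditions: grad f = lambda * grad g
  1 = 2*lambda*x
  6 = 2*lambda*y
From these: x/y = 1/6, so x = 1t, y = 6t for some t.
Substitute into constraint: (1t)^2 + (6t)^2 = 18
  t^2 * 37 = 18
  t = sqrt(18/37)
Maximum = 1*x + 6*y = (1^2 + 6^2)*t = 37 * sqrt(18/37) = sqrt(666)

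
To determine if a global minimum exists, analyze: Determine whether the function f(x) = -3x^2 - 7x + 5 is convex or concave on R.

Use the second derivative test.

f(x) = -3x^2 - 7x + 5
f'(x) = -6x - 7
f''(x) = -6
Since f''(x) = -6 < 0 for all x, f is concave on R.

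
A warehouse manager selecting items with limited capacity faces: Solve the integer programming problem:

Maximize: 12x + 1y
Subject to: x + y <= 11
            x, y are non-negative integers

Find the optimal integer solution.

Objective: 12x + 1y, constraint: x + y <= 11
Coefficient of x is 12 >= coefficient of y is 1, so allocate the entire budget to x.
Optimal: x = 11, y = 0, value = 132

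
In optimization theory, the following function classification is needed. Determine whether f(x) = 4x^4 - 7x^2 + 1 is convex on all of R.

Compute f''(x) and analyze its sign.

f(x) = 4x^4 - 7x^2 + 1
f'(x) = 16x^3 + -14x
f''(x) = 48x^2 + -14
f''(0) = -14 < 0, so not convex near x = 0
Therefore, f is not globally convex on R.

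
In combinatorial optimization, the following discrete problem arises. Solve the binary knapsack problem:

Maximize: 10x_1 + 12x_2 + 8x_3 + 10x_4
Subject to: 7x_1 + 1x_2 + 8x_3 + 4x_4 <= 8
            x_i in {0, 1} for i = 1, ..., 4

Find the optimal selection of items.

Items: item 1 (v=10, w=7), item 2 (v=12, w=1), item 3 (v=8, w=8), item 4 (v=10, w=4)
Capacity: 8
Checking all 16 subsets (w = total weight, v = total value):
  {}: w = 0, v = 0
  {1}: w = 7, v = 10
  {2}: w = 1, v = 12
  {3}: w = 8, v = 8
  {4}: w = 4, v = 10
  {1, 2}: w = 8, v = 22
  {1, 3}: w = 15 > 8, infeasible
  {1, 4}: w = 11 > 8, infeasible
  {2, 3}: w = 9 > 8, infeasible
  {2, 4}: w = 5, v = 22
  {3, 4}: w = 12 > 8, infeasible
  {1, 2, 3}: w = 16 > 8, infeasible
  {1, 2, 4}: w = 12 > 8, infeasible
  {1, 3, 4}: w = 19 > 8, infeasible
  {2, 3, 4}: w = 13 > 8, infeasible
  {1, 2, 3, 4}: w = 20 > 8, infeasible
Best feasible subset: items [1, 2]
(The same value 22 is also attained by {2, 4}.)
Total weight: 8 <= 8, total value: 22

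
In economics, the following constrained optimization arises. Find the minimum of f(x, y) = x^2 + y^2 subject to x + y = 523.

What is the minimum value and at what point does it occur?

Substitute y = 523 - x into f(x,y) = x^2 + y^2:
g(x) = x^2 + (523 - x)^2 = 2x^2 - 1046x + 273529
g'(x) = 4x - 1046 = 0  =>  x = 523/2
y = 523 - 523/2 = 523/2
Minimum value = (523/2)^2 + (523/2)^2 = 273529/2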